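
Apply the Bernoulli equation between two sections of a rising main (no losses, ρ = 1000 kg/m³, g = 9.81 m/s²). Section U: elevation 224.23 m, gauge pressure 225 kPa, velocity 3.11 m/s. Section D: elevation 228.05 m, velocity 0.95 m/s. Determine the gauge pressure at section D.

P₂ ≈ 192 kPa

Pressure head at U: ψ₁ = P₁/(ρg) = 225×1000 / (1000 × 9.81) = 22.94 m.
Velocity heads: v₁²/2g = 3.11²/19.62 = 0.493 m; v₂²/2g = 0.95²/19.62 = 0.046 m.
Total head H = z₁ + ψ₁ + v₁²/2g = 224.23 + 22.94 + 0.493 = 247.66 m.
ψ₂ = H − z₂ − v₂²/2g = 247.66 − 228.05 − 0.046 = 19.56 m.
P₂ = ρgψ₂ = 1000 × 9.81 × 19.56 ≈ 192 kPa.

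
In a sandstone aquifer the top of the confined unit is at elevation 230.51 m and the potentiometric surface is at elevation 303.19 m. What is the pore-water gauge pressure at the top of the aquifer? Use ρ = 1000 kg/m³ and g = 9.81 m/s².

Pressure head at the aquifer top: ψ = h − z = 303.19 − 230.51 = 72.68 m.
P = ρgψ = 1000 × 9.81 × 72.68 = 712991 Pa ≈ 713 kPa.

P ≈ 713 kPa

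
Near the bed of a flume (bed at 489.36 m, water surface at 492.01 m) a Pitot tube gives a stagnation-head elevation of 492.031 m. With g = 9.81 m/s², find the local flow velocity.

v ≈ 0.642 m/s

Near the bed, under hydrostatic conditions, the piezometric head (z + ψ) equals the free-surface elevation, 492.01 m.
Velocity head = total − piezometric = 492.031 − 492.01 = 0.021 m.
v = √(2g·h_v) = √(2 × 9.81 × 0.021) = 0.642 m/s.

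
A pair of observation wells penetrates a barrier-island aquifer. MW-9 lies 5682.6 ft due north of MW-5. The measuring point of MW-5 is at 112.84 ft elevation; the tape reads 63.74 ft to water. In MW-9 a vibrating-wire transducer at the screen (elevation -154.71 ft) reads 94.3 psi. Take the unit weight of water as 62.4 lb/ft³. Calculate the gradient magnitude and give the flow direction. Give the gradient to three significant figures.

i ≈ 0.00243; groundwater flows toward the south

Total head at MW-5: h = 112.84 − 63.74 = 49.10 ft.
Pressure head at MW-9: ψ = 144·P/γ = 144 × 94.3 / 62.4 = 217.62 ft.
Total head at MW-9: h = z + ψ = -154.71 + 217.62 = 62.91 ft.
Head difference: h(MW-5) − h(MW-9) = 49.10 − 62.91 = -13.81 ft.
Hydraulic gradient: i = |Δh| / L = 13.81 / 5682.6 = 0.00243.
Flow is from higher to lower head: from MW-9 toward MW-5, i.e. toward the south.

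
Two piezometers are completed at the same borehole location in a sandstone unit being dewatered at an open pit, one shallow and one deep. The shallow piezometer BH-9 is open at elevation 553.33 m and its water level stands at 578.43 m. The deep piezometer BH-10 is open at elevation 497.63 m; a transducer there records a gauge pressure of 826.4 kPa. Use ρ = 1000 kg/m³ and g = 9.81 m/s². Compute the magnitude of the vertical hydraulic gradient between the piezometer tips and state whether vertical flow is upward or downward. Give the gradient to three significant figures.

|i_v| ≈ 0.0618; vertical flow is upward

Total head at BH-9: h = 578.43 m (water level in the standpipe).
Pressure head at BH-10: ψ = P/(ρg) = 826.4×1000 / (1000 × 9.81) = 84.24 m.
Total head at BH-10: h = z + ψ = 497.63 + 84.24 = 581.87 m.
Δh = h(BH-9) − h(BH-10) = 578.43 − 581.87 = -3.44 m.
Vertical separation Δz = 553.33 − 497.63 = 55.70 m.
|i_v| = |Δh| / Δz = 3.44 / 55.70 = 0.0618.
Head is higher in the deep piezometer, so vertical flow is upward (discharge condition).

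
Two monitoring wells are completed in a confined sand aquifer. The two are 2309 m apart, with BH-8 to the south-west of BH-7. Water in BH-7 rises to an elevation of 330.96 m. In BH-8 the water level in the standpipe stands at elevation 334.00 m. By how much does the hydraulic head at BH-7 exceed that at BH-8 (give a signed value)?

Total head at BH-7: h = 330.96 m (water level in the piezometer is the total head).
Total head at BH-8: h = 334.00 m (water level in the piezometer is the total head).
Head difference: h(BH-7) − h(BH-8) = 330.96 − 334.00 = -3.04 m.

Δh ≈ -3.04 m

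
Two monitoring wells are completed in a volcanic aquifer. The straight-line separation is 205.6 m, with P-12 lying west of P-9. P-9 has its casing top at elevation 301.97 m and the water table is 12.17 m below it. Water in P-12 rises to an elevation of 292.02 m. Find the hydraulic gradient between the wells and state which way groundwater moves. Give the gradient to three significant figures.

Total head at P-9: h = 301.97 − 12.17 = 289.80 m.
Total head at P-12: h = 292.02 m (water level in the piezometer is the total head).
Head difference: h(P-9) − h(P-12) = 289.80 − 292.02 = -2.22 m.
Hydraulic gradient: i = |Δh| / L = 2.22 / 205.6 = 0.0108.
Flow is from higher to lower head: from P-12 toward P-9, i.e. toward the east.

i ≈ 0.0108; groundwater flows toward the east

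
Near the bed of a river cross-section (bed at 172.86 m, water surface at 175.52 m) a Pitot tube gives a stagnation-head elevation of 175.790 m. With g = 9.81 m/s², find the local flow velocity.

v ≈ 2.30 m/s

Near the bed, under hydrostatic conditions, the piezometric head (z + ψ) equals the free-surface elevation, 175.52 m.
Velocity head = total − piezometric = 175.790 − 175.52 = 0.270 m.
v = √(2g·h_v) = √(2 × 9.81 × 0.270) = 2.30 m/s.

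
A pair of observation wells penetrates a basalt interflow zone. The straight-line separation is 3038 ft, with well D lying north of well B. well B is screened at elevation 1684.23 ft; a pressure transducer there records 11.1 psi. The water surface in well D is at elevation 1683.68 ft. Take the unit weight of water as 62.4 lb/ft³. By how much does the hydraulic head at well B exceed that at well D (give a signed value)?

Pressure head at well B: ψ = 144·P/γ = 144 × 11.1 / 62.4 = 25.62 ft.
Total head at well B: h = z + ψ = 1684.23 + 25.62 = 1709.85 ft.
Total head at well D: h = 1683.68 ft (water level in the piezometer is the total head).
Head difference: h(well B) − h(well D) = 1709.85 − 1683.68 = 26.17 ft.

Δh ≈ 26.17 ft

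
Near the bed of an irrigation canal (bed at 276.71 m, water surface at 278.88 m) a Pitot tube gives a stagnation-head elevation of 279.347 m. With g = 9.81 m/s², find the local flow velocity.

Near the bed, under hydrostatic conditions, the piezometric head (z + ψ) equals the free-surface elevation, 278.88 m.
Velocity head = total − piezometric = 279.347 − 278.88 = 0.467 m.
v = √(2g·h_v) = √(2 × 9.81 × 0.467) = 3.03 m/s.

v ≈ 3.03 m/s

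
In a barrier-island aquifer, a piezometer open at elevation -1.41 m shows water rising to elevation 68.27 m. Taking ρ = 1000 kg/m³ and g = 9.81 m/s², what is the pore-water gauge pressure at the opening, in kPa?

Pressure head ψ = h − z = 68.27 − (-1.41) = 69.68 m.
P = ρgψ = 1000 × 9.81 × 69.68 = 683561 Pa ≈ 684 kPa.

P ≈ 684 kPa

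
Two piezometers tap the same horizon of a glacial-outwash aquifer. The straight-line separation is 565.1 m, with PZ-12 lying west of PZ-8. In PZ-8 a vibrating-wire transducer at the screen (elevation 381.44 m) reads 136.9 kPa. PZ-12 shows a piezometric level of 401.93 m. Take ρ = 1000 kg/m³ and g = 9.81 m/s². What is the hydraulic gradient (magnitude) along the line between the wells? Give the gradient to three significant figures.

Pressure head at PZ-8: ψ = P/(ρg) = 136.9×1000 / (1000 × 9.81) = 13.96 m.
Total head at PZ-8: h = z + ψ = 381.44 + 13.96 = 395.40 m.
Total head at PZ-12: h = 401.93 m (water level in the piezometer is the total head).
Head difference: h(PZ-8) − h(PZ-12) = 395.40 − 401.93 = -6.53 m.
Hydraulic gradient: i = |Δh| / L = 6.53 / 565.1 = 0.0116.

i ≈ 0.0116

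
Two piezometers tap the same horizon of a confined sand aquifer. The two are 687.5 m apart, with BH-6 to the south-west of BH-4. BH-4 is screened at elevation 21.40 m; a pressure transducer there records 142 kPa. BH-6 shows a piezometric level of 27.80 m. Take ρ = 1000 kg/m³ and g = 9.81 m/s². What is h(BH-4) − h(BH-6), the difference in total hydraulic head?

Pressure head at BH-4: ψ = P/(ρg) = 142×1000 / (1000 × 9.81) = 14.48 m.
Total head at BH-4: h = z + ψ = 21.40 + 14.48 = 35.88 m.
Total head at BH-6: h = 27.80 m (water level in the piezometer is the total head).
Head difference: h(BH-4) − h(BH-6) = 35.88 − 27.80 = 8.08 m.

Δh ≈ 8.08 m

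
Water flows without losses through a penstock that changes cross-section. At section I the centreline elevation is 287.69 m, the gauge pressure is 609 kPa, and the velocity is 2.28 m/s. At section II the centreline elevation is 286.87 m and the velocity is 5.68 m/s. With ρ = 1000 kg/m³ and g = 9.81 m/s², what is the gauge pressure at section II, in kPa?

P₂ ≈ 604 kPa

Pressure head at I: ψ₁ = P₁/(ρg) = 609×1000 / (1000 × 9.81) = 62.08 m.
Velocity heads: v₁²/2g = 2.28²/19.62 = 0.265 m; v₂²/2g = 5.68²/19.62 = 1.644 m.
Total head H = z₁ + ψ₁ + v₁²/2g = 287.69 + 62.08 + 0.265 = 350.03 m.
ψ₂ = H − z₂ − v₂²/2g = 350.03 − 286.87 − 1.644 = 61.52 m.
P₂ = ρgψ₂ = 1000 × 9.81 × 61.52 ≈ 604 kPa.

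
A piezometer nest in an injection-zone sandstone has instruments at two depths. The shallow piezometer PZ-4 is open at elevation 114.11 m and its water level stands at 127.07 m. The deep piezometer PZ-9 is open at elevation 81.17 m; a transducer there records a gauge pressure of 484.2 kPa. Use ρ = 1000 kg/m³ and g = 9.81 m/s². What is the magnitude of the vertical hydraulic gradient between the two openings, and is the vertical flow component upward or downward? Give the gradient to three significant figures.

|i_v| ≈ 0.105; vertical flow is upward

Total head at PZ-4: h = 127.07 m (water level in the standpipe).
Pressure head at PZ-9: ψ = P/(ρg) = 484.2×1000 / (1000 × 9.81) = 49.36 m.
Total head at PZ-9: h = z + ψ = 81.17 + 49.36 = 130.53 m.
Δh = h(PZ-4) − h(PZ-9) = 127.07 − 130.53 = -3.46 m.
Vertical separation Δz = 114.11 − 81.17 = 32.94 m.
|i_v| = |Δh| / Δz = 3.46 / 32.94 = 0.105.
Head is higher in the deep piezometer, so vertical flow is upward (discharge condition).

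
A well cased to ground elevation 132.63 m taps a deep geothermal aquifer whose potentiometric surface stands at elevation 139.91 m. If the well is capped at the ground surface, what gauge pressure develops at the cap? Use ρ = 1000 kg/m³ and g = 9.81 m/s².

Head above the cap: Δh = 139.91 − 132.63 = 7.28 m.
P = ρgΔh = 1000 × 9.81 × 7.28 = 71417 Pa ≈ 71.4 kPa.

P ≈ 71.4 kPa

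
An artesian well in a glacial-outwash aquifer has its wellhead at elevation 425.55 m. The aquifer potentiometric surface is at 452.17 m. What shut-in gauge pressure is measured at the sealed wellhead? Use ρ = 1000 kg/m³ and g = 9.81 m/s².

Head above the cap: Δh = 452.17 − 425.55 = 26.62 m.
P = ρgΔh = 1000 × 9.81 × 26.62 = 261142 Pa ≈ 261 kPa.

P ≈ 261 kPa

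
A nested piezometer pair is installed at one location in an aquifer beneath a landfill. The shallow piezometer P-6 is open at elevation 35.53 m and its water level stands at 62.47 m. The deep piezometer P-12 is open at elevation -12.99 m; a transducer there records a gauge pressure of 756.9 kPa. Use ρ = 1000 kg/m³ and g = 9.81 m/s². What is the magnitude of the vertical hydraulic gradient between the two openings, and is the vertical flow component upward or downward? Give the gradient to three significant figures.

Total head at P-6: h = 62.47 m (water level in the standpipe).
Pressure head at P-12: ψ = P/(ρg) = 756.9×1000 / (1000 × 9.81) = 77.16 m.
Total head at P-12: h = z + ψ = -12.99 + 77.16 = 64.17 m.
Δh = h(P-6) − h(P-12) = 62.47 − 64.17 = -1.70 m.
Vertical separation Δz = 35.53 − (-12.99) = 48.52 m.
|i_v| = |Δh| / Δz = 1.70 / 48.52 = 0.0350.
Head is higher in the deep piezometer, so vertical flow is upward (discharge condition).

|i_v| ≈ 0.0350; vertical flow is upward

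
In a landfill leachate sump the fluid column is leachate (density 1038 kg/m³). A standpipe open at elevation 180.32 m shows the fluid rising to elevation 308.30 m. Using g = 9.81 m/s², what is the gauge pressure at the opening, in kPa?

P ≈ 1300 kPa

Pressure head ψ = h − z = 308.30 − 180.32 = 127.98 m.
P = ρgψ = 1038 × 9.81 × 127.98 = 1303192 Pa ≈ 1300 kPa.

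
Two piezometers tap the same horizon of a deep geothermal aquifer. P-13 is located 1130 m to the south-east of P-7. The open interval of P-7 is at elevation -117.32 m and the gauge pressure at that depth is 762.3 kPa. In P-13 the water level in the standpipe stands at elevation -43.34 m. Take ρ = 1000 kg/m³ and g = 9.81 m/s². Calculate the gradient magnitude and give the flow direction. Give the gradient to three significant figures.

i ≈ 0.00330; groundwater flows toward the south-east

Pressure head at P-7: ψ = P/(ρg) = 762.3×1000 / (1000 × 9.81) = 77.71 m.
Total head at P-7: h = z + ψ = -117.32 + 77.71 = -39.61 m.
Total head at P-13: h = -43.34 m (water level in the piezometer is the total head).
Head difference: h(P-7) − h(P-13) = -39.61 − (-43.34) = 3.73 m.
Hydraulic gradient: i = |Δh| / L = 3.73 / 1130 = 0.00330.
Flow is from higher to lower head: from P-7 toward P-13, i.e. toward the south-east.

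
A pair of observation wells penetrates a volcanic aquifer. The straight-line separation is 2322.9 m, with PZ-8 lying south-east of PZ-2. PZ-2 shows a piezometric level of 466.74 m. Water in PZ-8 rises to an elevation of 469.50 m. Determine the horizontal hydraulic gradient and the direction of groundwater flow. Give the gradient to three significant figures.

Total head at PZ-2: h = 466.74 m (water level in the piezometer is the total head).
Total head at PZ-8: h = 469.50 m (water level in the piezometer is the total head).
Head difference: h(PZ-2) − h(PZ-8) = 466.74 − 469.50 = -2.76 m.
Hydraulic gradient: i = |Δh| / L = 2.76 / 2322.9 = 0.00119.
Flow is from higher to lower head: from PZ-8 toward PZ-2, i.e. toward the north-west.

i ≈ 0.00119; groundwater flows toward the north-west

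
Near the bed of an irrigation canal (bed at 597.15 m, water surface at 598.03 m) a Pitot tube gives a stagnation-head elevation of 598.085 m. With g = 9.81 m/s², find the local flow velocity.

v ≈ 1.04 m/s

Near the bed, under hydrostatic conditions, the piezometric head (z + ψ) equals the free-surface elevation, 598.03 m.
Velocity head = total − piezometric = 598.085 − 598.03 = 0.055 m.
v = √(2g·h_v) = √(2 × 9.81 × 0.055) = 1.04 m/s.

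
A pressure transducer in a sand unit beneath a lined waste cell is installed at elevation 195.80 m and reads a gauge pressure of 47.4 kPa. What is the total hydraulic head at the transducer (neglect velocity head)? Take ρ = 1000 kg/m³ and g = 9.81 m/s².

ψ = P/(ρg) = 47.4×1000 / (1000 × 9.81) = 4.83 m.
h = z + ψ = 195.80 + 4.83 = 200.63 m.

h ≈ 200.63 m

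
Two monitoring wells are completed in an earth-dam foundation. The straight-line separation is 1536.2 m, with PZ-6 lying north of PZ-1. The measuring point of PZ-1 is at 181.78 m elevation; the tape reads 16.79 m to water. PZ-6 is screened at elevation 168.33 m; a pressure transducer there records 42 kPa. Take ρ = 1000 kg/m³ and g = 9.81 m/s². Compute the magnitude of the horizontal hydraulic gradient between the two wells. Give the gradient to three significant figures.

i ≈ 0.00496

Total head at PZ-1: h = 181.78 − 16.79 = 164.99 m.
Pressure head at PZ-6: ψ = P/(ρg) = 42×1000 / (1000 × 9.81) = 4.28 m.
Total head at PZ-6: h = z + ψ = 168.33 + 4.28 = 172.61 m.
Head difference: h(PZ-1) − h(PZ-6) = 164.99 − 172.61 = -7.62 m.
Hydraulic gradient: i = |Δh| / L = 7.62 / 1536.2 = 0.00496.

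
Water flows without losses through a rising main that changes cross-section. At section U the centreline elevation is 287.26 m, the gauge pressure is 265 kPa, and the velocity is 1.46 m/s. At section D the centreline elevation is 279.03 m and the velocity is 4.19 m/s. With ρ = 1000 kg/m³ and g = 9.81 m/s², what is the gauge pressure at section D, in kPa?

Pressure head at U: ψ₁ = P₁/(ρg) = 265×1000 / (1000 × 9.81) = 27.01 m.
Velocity heads: v₁²/2g = 1.46²/19.62 = 0.109 m; v₂²/2g = 4.19²/19.62 = 0.895 m.
Total head H = z₁ + ψ₁ + v₁²/2g = 287.26 + 27.01 + 0.109 = 314.38 m.
ψ₂ = H − z₂ − v₂²/2g = 314.38 − 279.03 − 0.895 = 34.46 m.
P₂ = ρgψ₂ = 1000 × 9.81 × 34.46 ≈ 338 kPa.

P₂ ≈ 338 kPa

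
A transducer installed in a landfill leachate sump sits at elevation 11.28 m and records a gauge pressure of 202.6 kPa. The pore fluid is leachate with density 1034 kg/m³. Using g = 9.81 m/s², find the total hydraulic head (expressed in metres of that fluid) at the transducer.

h ≈ 31.25 m

ψ = P/(ρg) = 202.6×1000 / (1034 × 9.81) = 19.97 m.
h = z + ψ = 11.28 + 19.97 = 31.25 m.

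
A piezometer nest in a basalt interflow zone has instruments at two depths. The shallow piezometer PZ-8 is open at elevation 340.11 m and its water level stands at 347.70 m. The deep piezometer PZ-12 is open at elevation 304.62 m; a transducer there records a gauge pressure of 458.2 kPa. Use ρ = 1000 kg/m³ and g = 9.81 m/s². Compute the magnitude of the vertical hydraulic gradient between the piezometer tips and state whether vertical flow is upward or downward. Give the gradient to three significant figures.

Total head at PZ-8: h = 347.70 m (water level in the standpipe).
Pressure head at PZ-12: ψ = P/(ρg) = 458.2×1000 / (1000 × 9.81) = 46.71 m.
Total head at PZ-12: h = z + ψ = 304.62 + 46.71 = 351.33 m.
Δh = h(PZ-8) − h(PZ-12) = 347.70 − 351.33 = -3.63 m.
Vertical separation Δz = 340.11 − 304.62 = 35.49 m.
|i_v| = |Δh| / Δz = 3.63 / 35.49 = 0.102.
Head is higher in the deep piezometer, so vertical flow is upward (discharge condition).

|i_v| ≈ 0.102; vertical flow is upward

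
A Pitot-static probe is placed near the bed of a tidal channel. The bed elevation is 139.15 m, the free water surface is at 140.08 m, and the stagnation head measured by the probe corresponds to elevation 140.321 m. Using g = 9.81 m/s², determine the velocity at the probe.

Near the bed, under hydrostatic conditions, the piezometric head (z + ψ) equals the free-surface elevation, 140.08 m.
Velocity head = total − piezometric = 140.321 − 140.08 = 0.241 m.
v = √(2g·h_v) = √(2 × 9.81 × 0.241) = 2.17 m/s.

v ≈ 2.17 m/s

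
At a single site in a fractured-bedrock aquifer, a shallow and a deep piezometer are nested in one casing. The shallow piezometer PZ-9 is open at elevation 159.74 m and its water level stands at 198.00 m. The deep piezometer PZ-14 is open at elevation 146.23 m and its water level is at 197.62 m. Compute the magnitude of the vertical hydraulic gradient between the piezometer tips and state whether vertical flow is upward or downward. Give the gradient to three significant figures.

Total head at PZ-9: h = 198.00 m (water level in the standpipe).
Total head at PZ-14: h = 197.62 m.
Δh = h(PZ-9) − h(PZ-14) = 198.00 − 197.62 = 0.38 m.
Vertical separation Δz = 159.74 − 146.23 = 13.51 m.
|i_v| = |Δh| / Δz = 0.38 / 13.51 = 0.0281.
Head is higher in the shallow piezometer, so vertical flow is downward (recharge condition).

|i_v| ≈ 0.0281; vertical flow is downward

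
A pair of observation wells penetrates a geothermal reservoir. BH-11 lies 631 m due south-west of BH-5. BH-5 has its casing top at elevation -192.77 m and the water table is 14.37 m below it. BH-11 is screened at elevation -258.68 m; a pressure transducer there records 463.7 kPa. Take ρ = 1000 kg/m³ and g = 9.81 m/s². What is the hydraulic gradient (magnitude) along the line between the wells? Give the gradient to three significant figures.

Total head at BH-5: h = -192.77 − 14.37 = -207.14 m.
Pressure head at BH-11: ψ = P/(ρg) = 463.7×1000 / (1000 × 9.81) = 47.27 m.
Total head at BH-11: h = z + ψ = -258.68 + 47.27 = -211.41 m.
Head difference: h(BH-5) − h(BH-11) = -207.14 − (-211.41) = 4.27 m.
Hydraulic gradient: i = |Δh| / L = 4.27 / 631 = 0.00677.

i ≈ 0.00677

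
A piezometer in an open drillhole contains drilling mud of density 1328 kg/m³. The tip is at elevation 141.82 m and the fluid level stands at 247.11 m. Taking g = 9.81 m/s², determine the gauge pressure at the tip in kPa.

Pressure head ψ = h − z = 247.11 − 141.82 = 105.29 m.
P = ρgψ = 1328 × 9.81 × 105.29 = 1371684 Pa ≈ 1370 kPa.

P ≈ 1370 kPa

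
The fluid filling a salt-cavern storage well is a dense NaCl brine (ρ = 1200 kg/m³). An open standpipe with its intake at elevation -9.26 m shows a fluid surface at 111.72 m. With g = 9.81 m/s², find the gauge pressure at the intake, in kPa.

Pressure head ψ = h − z = 111.72 − (-9.26) = 120.98 m.
P = ρgψ = 1200 × 9.81 × 120.98 = 1424177 Pa ≈ 1420 kPa.

P ≈ 1420 kPa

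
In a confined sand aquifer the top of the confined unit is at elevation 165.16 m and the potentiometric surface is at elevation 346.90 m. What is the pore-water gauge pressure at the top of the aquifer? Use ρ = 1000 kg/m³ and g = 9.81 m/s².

Pressure head at the aquifer top: ψ = h − z = 346.90 − 165.16 = 181.74 m.
P = ρgψ = 1000 × 9.81 × 181.74 = 1782869 Pa ≈ 1780 kPa.

P ≈ 1780 kPa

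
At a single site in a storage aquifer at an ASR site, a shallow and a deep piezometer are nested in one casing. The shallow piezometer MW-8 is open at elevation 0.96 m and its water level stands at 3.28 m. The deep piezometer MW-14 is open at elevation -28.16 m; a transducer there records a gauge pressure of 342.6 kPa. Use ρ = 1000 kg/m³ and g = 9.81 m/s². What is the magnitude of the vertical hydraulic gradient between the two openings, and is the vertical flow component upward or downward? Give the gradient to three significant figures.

Total head at MW-8: h = 3.28 m (water level in the standpipe).
Pressure head at MW-14: ψ = P/(ρg) = 342.6×1000 / (1000 × 9.81) = 34.92 m.
Total head at MW-14: h = z + ψ = -28.16 + 34.92 = 6.76 m.
Δh = h(MW-8) − h(MW-14) = 3.28 − 6.76 = -3.48 m.
Vertical separation Δz = 0.96 − (-28.16) = 29.12 m.
|i_v| = |Δh| / Δz = 3.48 / 29.12 = 0.120.
Head is higher in the deep piezometer, so vertical flow is upward (discharge condition).

|i_v| ≈ 0.120; vertical flow is upward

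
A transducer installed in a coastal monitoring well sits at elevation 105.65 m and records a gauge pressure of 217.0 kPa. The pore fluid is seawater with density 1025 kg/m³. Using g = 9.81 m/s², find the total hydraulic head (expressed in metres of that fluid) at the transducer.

h ≈ 127.23 m

ψ = P/(ρg) = 217.0×1000 / (1025 × 9.81) = 21.58 m.
h = z + ψ = 105.65 + 21.58 = 127.23 m.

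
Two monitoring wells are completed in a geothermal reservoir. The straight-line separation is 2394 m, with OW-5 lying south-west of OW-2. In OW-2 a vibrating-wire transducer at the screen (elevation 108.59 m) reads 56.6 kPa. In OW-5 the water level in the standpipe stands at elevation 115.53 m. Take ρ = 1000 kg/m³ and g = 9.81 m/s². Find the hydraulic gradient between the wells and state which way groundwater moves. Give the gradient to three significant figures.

i ≈ 0.000489; groundwater flows toward the north-east

Pressure head at OW-2: ψ = P/(ρg) = 56.6×1000 / (1000 × 9.81) = 5.77 m.
Total head at OW-2: h = z + ψ = 108.59 + 5.77 = 114.36 m.
Total head at OW-5: h = 115.53 m (water level in the piezometer is the total head).
Head difference: h(OW-2) − h(OW-5) = 114.36 − 115.53 = -1.17 m.
Hydraulic gradient: i = |Δh| / L = 1.17 / 2394 = 0.000489.
Flow is from higher to lower head: from OW-5 toward OW-2, i.e. toward the north-east.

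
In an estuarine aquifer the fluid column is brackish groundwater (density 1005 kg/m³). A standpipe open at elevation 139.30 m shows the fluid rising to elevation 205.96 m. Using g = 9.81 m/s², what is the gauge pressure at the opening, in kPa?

Pressure head ψ = h − z = 205.96 − 139.30 = 66.66 m.
P = ρgψ = 1005 × 9.81 × 66.66 = 657204 Pa ≈ 657 kPa.

P ≈ 657 kPa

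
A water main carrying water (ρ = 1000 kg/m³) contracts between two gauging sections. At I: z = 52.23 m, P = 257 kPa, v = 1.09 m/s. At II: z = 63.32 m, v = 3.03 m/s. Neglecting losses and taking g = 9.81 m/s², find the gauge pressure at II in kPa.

Pressure head at I: ψ₁ = P₁/(ρg) = 257×1000 / (1000 × 9.81) = 26.20 m.
Velocity heads: v₁²/2g = 1.09²/19.62 = 0.061 m; v₂²/2g = 3.03²/19.62 = 0.468 m.
Total head H = z₁ + ψ₁ + v₁²/2g = 52.23 + 26.20 + 0.061 = 78.49 m.
ψ₂ = H − z₂ − v₂²/2g = 78.49 − 63.32 − 0.468 = 14.70 m.
P₂ = ρgψ₂ = 1000 × 9.81 × 14.70 ≈ 144 kPa.

P₂ ≈ 144 kPa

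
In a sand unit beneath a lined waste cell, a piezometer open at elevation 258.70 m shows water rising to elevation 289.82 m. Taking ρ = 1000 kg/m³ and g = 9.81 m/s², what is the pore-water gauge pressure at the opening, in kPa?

Pressure head ψ = h − z = 289.82 − 258.70 = 31.12 m.
P = ρgψ = 1000 × 9.81 × 31.12 = 305287 Pa ≈ 305 kPa.

P ≈ 305 kPa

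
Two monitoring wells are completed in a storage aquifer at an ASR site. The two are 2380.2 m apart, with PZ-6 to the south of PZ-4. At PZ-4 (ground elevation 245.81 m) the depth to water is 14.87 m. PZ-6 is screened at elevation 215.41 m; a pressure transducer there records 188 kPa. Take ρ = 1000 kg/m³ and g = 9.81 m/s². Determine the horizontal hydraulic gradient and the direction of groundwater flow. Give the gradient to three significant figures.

Total head at PZ-4: h = 245.81 − 14.87 = 230.94 m.
Pressure head at PZ-6: ψ = P/(ρg) = 188×1000 / (1000 × 9.81) = 19.16 m.
Total head at PZ-6: h = z + ψ = 215.41 + 19.16 = 234.57 m.
Head difference: h(PZ-4) − h(PZ-6) = 230.94 − 234.57 = -3.63 m.
Hydraulic gradient: i = |Δh| / L = 3.63 / 2380.2 = 0.00153.
Flow is from higher to lower head: from PZ-6 toward PZ-4, i.e. toward the north.

i ≈ 0.00153; groundwater flows toward the north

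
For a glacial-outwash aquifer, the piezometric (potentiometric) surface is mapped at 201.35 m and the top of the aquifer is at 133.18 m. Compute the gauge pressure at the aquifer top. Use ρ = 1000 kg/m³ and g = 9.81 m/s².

P ≈ 669 kPa

Pressure head at the aquifer top: ψ = h − z = 201.35 − 133.18 = 68.17 m.
P = ρgψ = 1000 × 9.81 × 68.17 = 668748 Pa ≈ 669 kPa.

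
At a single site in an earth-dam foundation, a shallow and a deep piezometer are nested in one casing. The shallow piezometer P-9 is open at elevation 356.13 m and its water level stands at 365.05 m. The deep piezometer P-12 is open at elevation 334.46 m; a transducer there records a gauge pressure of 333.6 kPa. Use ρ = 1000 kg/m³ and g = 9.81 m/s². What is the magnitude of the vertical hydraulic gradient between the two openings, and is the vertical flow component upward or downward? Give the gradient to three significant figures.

|i_v| ≈ 0.158; vertical flow is upward

Total head at P-9: h = 365.05 m (water level in the standpipe).
Pressure head at P-12: ψ = P/(ρg) = 333.6×1000 / (1000 × 9.81) = 34.01 m.
Total head at P-12: h = z + ψ = 334.46 + 34.01 = 368.47 m.
Δh = h(P-9) − h(P-12) = 365.05 − 368.47 = -3.42 m.
Vertical separation Δz = 356.13 − 334.46 = 21.67 m.
|i_v| = |Δh| / Δz = 3.42 / 21.67 = 0.158.
Head is higher in the deep piezometer, so vertical flow is upward (discharge condition).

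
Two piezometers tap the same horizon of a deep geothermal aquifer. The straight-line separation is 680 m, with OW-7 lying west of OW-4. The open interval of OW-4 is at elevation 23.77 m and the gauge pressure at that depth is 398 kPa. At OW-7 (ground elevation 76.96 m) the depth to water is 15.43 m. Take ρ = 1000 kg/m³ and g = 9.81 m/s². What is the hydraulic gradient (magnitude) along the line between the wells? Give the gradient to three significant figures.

Pressure head at OW-4: ψ = P/(ρg) = 398×1000 / (1000 × 9.81) = 40.57 m.
Total head at OW-4: h = z + ψ = 23.77 + 40.57 = 64.34 m.
Total head at OW-7: h = 76.96 − 15.43 = 61.53 m.
Head difference: h(OW-4) − h(OW-7) = 64.34 − 61.53 = 2.81 m.
Hydraulic gradient: i = |Δh| / L = 2.81 / 680 = 0.00413.

i ≈ 0.00413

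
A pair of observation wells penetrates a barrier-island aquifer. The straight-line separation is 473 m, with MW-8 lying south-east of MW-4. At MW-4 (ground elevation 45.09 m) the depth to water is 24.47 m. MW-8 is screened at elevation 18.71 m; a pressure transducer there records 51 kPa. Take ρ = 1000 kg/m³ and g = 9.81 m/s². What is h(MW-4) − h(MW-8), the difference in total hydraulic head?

Δh ≈ -3.29 m

Total head at MW-4: h = 45.09 − 24.47 = 20.62 m.
Pressure head at MW-8: ψ = P/(ρg) = 51×1000 / (1000 × 9.81) = 5.20 m.
Total head at MW-8: h = z + ψ = 18.71 + 5.20 = 23.91 m.
Head difference: h(MW-4) − h(MW-8) = 20.62 − 23.91 = -3.29 m.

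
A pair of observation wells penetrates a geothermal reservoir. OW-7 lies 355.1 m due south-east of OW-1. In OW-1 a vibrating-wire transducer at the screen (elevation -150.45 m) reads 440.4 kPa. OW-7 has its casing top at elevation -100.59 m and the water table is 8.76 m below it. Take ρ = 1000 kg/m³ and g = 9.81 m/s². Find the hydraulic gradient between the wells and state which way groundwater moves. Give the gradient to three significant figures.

Pressure head at OW-1: ψ = P/(ρg) = 440.4×1000 / (1000 × 9.81) = 44.89 m.
Total head at OW-1: h = z + ψ = -150.45 + 44.89 = -105.56 m.
Total head at OW-7: h = -100.59 − 8.76 = -109.35 m.
Head difference: h(OW-1) − h(OW-7) = -105.56 − (-109.35) = 3.79 m.
Hydraulic gradient: i = |Δh| / L = 3.79 / 355.1 = 0.0107.
Flow is from higher to lower head: from OW-1 toward OW-7, i.e. toward the south-east.

i ≈ 0.0107; groundwater flows toward the south-east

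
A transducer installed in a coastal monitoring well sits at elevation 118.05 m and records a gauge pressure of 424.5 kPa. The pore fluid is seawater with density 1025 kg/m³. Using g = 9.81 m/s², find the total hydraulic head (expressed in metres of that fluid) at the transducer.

h ≈ 160.27 m

ψ = P/(ρg) = 424.5×1000 / (1025 × 9.81) = 42.22 m.
h = z + ψ = 118.05 + 42.22 = 160.27 m.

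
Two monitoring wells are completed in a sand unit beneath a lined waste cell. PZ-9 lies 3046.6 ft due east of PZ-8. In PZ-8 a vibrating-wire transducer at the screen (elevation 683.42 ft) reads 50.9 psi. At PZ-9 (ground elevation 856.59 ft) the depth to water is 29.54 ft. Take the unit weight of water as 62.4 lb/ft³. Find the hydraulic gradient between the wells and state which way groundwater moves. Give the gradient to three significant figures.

Pressure head at PZ-8: ψ = 144·P/γ = 144 × 50.9 / 62.4 = 117.46 ft.
Total head at PZ-8: h = z + ψ = 683.42 + 117.46 = 800.88 ft.
Total head at PZ-9: h = 856.59 − 29.54 = 827.05 ft.
Head difference: h(PZ-8) − h(PZ-9) = 800.88 − 827.05 = -26.17 ft.
Hydraulic gradient: i = |Δh| / L = 26.17 / 3046.6 = 0.00859.
Flow is from higher to lower head: from PZ-9 toward PZ-8, i.e. toward the west.

i ≈ 0.00859; groundwater flows toward the west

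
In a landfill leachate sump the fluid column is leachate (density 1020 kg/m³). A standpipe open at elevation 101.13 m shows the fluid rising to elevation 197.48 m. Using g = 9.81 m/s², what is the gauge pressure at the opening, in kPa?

P ≈ 964 kPa

Pressure head ψ = h − z = 197.48 − 101.13 = 96.35 m.
P = ρgψ = 1020 × 9.81 × 96.35 = 964097 Pa ≈ 964 kPa.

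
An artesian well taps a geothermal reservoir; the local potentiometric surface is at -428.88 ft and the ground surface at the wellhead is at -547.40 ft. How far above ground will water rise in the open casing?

≈ 118.52 ft above ground

Water rises to the potentiometric surface, so the rise above ground = -428.88 − (-547.40) = 118.52 ft.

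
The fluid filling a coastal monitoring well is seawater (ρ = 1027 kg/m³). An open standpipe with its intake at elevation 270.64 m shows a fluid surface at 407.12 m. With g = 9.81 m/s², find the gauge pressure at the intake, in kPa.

Pressure head ψ = h − z = 407.12 − 270.64 = 136.48 m.
P = ρgψ = 1027 × 9.81 × 136.48 = 1375018 Pa ≈ 1380 kPa.

P ≈ 1380 kPa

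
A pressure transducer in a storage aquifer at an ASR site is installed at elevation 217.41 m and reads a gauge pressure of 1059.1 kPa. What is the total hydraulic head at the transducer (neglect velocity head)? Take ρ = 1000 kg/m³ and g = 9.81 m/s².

h ≈ 325.37 m

ψ = P/(ρg) = 1059.1×1000 / (1000 × 9.81) = 107.96 m.
h = z + ψ = 217.41 + 107.96 = 325.37 m.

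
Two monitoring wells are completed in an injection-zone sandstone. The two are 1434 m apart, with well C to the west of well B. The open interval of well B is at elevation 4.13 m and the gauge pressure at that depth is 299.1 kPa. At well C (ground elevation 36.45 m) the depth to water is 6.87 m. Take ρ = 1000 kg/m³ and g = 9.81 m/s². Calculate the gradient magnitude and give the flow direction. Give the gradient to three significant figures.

i ≈ 0.00351; groundwater flows toward the west

Pressure head at well B: ψ = P/(ρg) = 299.1×1000 / (1000 × 9.81) = 30.49 m.
Total head at well B: h = z + ψ = 4.13 + 30.49 = 34.62 m.
Total head at well C: h = 36.45 − 6.87 = 29.58 m.
Head difference: h(well B) − h(well C) = 34.62 − 29.58 = 5.04 m.
Hydraulic gradient: i = |Δh| / L = 5.04 / 1434 = 0.00351.
Flow is from higher to lower head: from well B toward well C, i.e. toward the west.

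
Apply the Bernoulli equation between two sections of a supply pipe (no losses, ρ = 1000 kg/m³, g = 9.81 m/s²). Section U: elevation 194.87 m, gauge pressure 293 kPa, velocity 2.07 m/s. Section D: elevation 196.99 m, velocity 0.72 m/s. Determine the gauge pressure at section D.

Pressure head at U: ψ₁ = P₁/(ρg) = 293×1000 / (1000 × 9.81) = 29.87 m.
Velocity heads: v₁²/2g = 2.07²/19.62 = 0.218 m; v₂²/2g = 0.72²/19.62 = 0.026 m.
Total head H = z₁ + ψ₁ + v₁²/2g = 194.87 + 29.87 + 0.218 = 224.96 m.
ψ₂ = H − z₂ − v₂²/2g = 224.96 − 196.99 − 0.026 = 27.94 m.
P₂ = ρgψ₂ = 1000 × 9.81 × 27.94 ≈ 274 kPa.

P₂ ≈ 274 kPa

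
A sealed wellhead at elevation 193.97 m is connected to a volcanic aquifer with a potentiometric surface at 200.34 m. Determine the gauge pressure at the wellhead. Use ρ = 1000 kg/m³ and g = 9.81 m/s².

P ≈ 62.5 kPa

Head above the cap: Δh = 200.34 − 193.97 = 6.37 m.
P = ρgΔh = 1000 × 9.81 × 6.37 = 62490 Pa ≈ 62.5 kPa.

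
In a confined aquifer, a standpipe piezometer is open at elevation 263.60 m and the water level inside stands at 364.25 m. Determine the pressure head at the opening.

ψ ≈ 100.65 m

Total head h = 364.25 m (the water-surface elevation in the piezometer).
Pressure head ψ = h − z = 364.25 − 263.60 = 100.65 m.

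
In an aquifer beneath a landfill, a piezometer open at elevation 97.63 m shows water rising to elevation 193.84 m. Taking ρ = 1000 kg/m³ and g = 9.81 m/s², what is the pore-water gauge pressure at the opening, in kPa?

Pressure head ψ = h − z = 193.84 − 97.63 = 96.21 m.
P = ρgψ = 1000 × 9.81 × 96.21 = 943820 Pa ≈ 944 kPa.

P ≈ 944 kPa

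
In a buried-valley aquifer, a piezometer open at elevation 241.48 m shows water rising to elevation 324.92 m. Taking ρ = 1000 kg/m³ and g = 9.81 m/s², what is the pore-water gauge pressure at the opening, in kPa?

P ≈ 819 kPa

Pressure head ψ = h − z = 324.92 − 241.48 = 83.44 m.
P = ρgψ = 1000 × 9.81 × 83.44 = 818546 Pa ≈ 819 kPa.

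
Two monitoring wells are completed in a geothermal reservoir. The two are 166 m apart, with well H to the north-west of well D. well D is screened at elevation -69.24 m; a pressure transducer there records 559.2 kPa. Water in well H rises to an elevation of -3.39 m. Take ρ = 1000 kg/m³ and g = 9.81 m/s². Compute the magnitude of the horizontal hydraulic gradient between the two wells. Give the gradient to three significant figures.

Pressure head at well D: ψ = P/(ρg) = 559.2×1000 / (1000 × 9.81) = 57.00 m.
Total head at well D: h = z + ψ = -69.24 + 57.00 = -12.24 m.
Total head at well H: h = -3.39 m (water level in the piezometer is the total head).
Head difference: h(well D) − h(well H) = -12.24 − (-3.39) = -8.85 m.
Hydraulic gradient: i = |Δh| / L = 8.85 / 166 = 0.0533.

i ≈ 0.0533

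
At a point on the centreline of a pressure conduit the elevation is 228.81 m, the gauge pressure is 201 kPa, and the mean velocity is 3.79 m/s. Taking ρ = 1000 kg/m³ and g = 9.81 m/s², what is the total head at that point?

h ≈ 250.03 m

Pressure head ψ = P/(ρg) = 201×1000 / (1000 × 9.81) = 20.49 m.
Velocity head = v²/(2g) = 3.79² / (2 × 9.81) = 0.732 m.
h = z + ψ + v²/(2g) = 228.81 + 20.49 + 0.732 = 250.03 m.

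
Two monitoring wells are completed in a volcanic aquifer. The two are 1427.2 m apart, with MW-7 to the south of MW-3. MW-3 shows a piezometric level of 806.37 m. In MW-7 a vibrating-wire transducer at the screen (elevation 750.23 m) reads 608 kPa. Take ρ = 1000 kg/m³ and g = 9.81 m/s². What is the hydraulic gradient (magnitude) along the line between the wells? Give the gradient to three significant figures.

i ≈ 0.00409

Total head at MW-3: h = 806.37 m (water level in the piezometer is the total head).
Pressure head at MW-7: ψ = P/(ρg) = 608×1000 / (1000 × 9.81) = 61.98 m.
Total head at MW-7: h = z + ψ = 750.23 + 61.98 = 812.21 m.
Head difference: h(MW-3) − h(MW-7) = 806.37 − 812.21 = -5.84 m.
Hydraulic gradient: i = |Δh| / L = 5.84 / 1427.2 = 0.00409.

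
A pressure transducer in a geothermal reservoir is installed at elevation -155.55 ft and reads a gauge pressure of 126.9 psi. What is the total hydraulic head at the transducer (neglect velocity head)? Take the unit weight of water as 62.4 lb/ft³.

h ≈ 137.30 ft

ψ = 144·P/γ = 144 × 126.9 / 62.4 = 292.85 ft.
h = z + ψ = -155.55 + 292.85 = 137.30 ft.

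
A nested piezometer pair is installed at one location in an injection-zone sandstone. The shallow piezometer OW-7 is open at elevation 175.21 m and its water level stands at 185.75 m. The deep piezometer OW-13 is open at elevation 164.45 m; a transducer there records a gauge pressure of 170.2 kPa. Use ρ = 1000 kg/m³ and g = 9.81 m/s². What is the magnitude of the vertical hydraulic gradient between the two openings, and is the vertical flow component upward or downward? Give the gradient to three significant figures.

|i_v| ≈ 0.367; vertical flow is downward

Total head at OW-7: h = 185.75 m (water level in the standpipe).
Pressure head at OW-13: ψ = P/(ρg) = 170.2×1000 / (1000 × 9.81) = 17.35 m.
Total head at OW-13: h = z + ψ = 164.45 + 17.35 = 181.80 m.
Δh = h(OW-7) − h(OW-13) = 185.75 − 181.80 = 3.95 m.
Vertical separation Δz = 175.21 − 164.45 = 10.76 m.
|i_v| = |Δh| / Δz = 3.95 / 10.76 = 0.367.
Head is higher in the shallow piezometer, so vertical flow is downward (recharge condition).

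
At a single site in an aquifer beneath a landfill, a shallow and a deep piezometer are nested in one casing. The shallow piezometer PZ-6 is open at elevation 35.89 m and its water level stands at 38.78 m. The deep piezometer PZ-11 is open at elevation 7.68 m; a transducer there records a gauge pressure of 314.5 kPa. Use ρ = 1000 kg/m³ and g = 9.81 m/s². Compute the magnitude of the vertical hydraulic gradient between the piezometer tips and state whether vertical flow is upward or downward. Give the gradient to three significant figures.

|i_v| ≈ 0.0340; vertical flow is upward

Total head at PZ-6: h = 38.78 m (water level in the standpipe).
Pressure head at PZ-11: ψ = P/(ρg) = 314.5×1000 / (1000 × 9.81) = 32.06 m.
Total head at PZ-11: h = z + ψ = 7.68 + 32.06 = 39.74 m.
Δh = h(PZ-6) − h(PZ-11) = 38.78 − 39.74 = -0.96 m.
Vertical separation Δz = 35.89 − 7.68 = 28.21 m.
|i_v| = |Δh| / Δz = 0.96 / 28.21 = 0.0340.
Head is higher in the deep piezometer, so vertical flow is upward (discharge condition).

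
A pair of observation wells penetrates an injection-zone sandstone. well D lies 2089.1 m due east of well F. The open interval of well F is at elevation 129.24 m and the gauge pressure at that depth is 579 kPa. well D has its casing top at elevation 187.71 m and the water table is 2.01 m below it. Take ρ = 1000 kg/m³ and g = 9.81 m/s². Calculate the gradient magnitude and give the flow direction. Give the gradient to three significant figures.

Pressure head at well F: ψ = P/(ρg) = 579×1000 / (1000 × 9.81) = 59.02 m.
Total head at well F: h = z + ψ = 129.24 + 59.02 = 188.26 m.
Total head at well D: h = 187.71 − 2.01 = 185.70 m.
Head difference: h(well F) − h(well D) = 188.26 − 185.70 = 2.56 m.
Hydraulic gradient: i = |Δh| / L = 2.56 / 2089.1 = 0.00123.
Flow is from higher to lower head: from well F toward well D, i.e. toward the east.

i ≈ 0.00123; groundwater flows toward the east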